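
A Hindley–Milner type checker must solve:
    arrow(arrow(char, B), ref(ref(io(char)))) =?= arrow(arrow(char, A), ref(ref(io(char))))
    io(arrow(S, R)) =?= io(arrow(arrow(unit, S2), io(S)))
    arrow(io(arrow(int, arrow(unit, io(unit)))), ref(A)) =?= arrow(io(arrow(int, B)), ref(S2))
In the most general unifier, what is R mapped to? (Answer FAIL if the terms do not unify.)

Decompose arrow/2: arrow(char, B) =?= arrow(char, A),  ref(ref(io(char))) =?= ref(ref(io(char))).
Decompose arrow/2: char =?= char,  B =?= A.
Delete trivial equation char =?= char.
Bind B := A; substituting into the one remaining equation that mentions B gives: arrow(io(arrow(int, arrow(unit, io(unit)))), ref(A)) =?= arrow(io(arrow(int, A)), ref(S2)).
Delete trivial equation ref(ref(io(char))) =?= ref(ref(io(char))).
Decompose io/1: arrow(S, R) =?= arrow(arrow(unit, S2), io(S)).
Decompose arrow/2: S =?= arrow(unit, S2),  R =?= io(S).
Bind S := arrow(unit, S2); substituting into the one remaining equation that mentions S gives: R =?= io(arrow(unit, S2)).
Bind R := io(arrow(unit, S2)); no other remaining equation mentions R.
Decompose arrow/2: io(arrow(int, arrow(unit, io(unit)))) =?= io(arrow(int, A)),  ref(A) =?= ref(S2).
Decompose io/1: arrow(int, arrow(unit, io(unit))) =?= arrow(int, A).
Decompose arrow/2: int =?= int,  arrow(unit, io(unit)) =?= A.
Delete trivial equation int =?= int.
Bind A := arrow(unit, io(unit)); substituting into the remaining equation gives: ref(arrow(unit, io(unit))) =?= ref(S2). Substituting into the earlier binding gives B := arrow(unit, io(unit)).
Decompose ref/1: arrow(unit, io(unit)) =?= S2.
Bind S2 := arrow(unit, io(unit)). Substituting into the earlier bindings gives S := arrow(unit, arrow(unit, io(unit))), R := io(arrow(unit, arrow(unit, io(unit)))).
MGU = { B ↦ arrow(unit, io(unit)), S ↦ arrow(unit, arrow(unit, io(unit))), R ↦ io(arrow(unit, arrow(unit, io(unit)))), A ↦ arrow(unit, io(unit)), S2 ↦ arrow(unit, io(unit)) }, so R ↦ io(arrow(unit, arrow(unit, io(unit)))).

io(arrow(unit, arrow(unit, io(unit))))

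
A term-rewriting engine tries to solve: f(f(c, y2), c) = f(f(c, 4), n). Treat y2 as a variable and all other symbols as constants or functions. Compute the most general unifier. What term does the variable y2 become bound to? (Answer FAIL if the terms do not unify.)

Decompose f/2: f(c, y2) = f(c, 4),  c = n.
Decompose f/2: c = c,  y2 = 4.
Delete trivial equation c = c.
Bind y2 := 4; no other remaining equation mentions y2.
Clash: constants c and n differ; no unifier exists.

FAIL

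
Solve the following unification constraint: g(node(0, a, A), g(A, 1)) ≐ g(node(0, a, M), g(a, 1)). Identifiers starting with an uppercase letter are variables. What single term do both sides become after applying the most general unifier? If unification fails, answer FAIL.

g(node(0, a, a), g(a, 1))

Decompose g/2: node(0, a, A) ≐ node(0, a, M),  g(A, 1) ≐ g(a, 1).
Decompose node/3: 0 ≐ 0,  a ≐ a,  A ≐ M.
Delete trivial equation 0 ≐ 0.
Delete trivial equation a ≐ a.
Bind A := M; substituting into the remaining equation gives: g(M, 1) ≐ g(a, 1).
Decompose g/2: M ≐ a,  1 ≐ 1.
Bind M := a; no other remaining equation mentions M. Substituting into the earlier binding gives A := a.
Delete trivial equation 1 ≐ 1.
Applying the MGU to either side gives g(node(0, a, a), g(a, 1)).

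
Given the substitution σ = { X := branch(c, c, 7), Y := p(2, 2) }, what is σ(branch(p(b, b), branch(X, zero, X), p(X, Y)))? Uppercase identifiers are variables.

branch(p(b, b), branch(branch(c, c, 7), zero, branch(c, c, 7)), p(branch(c, c, 7), p(2, 2)))

Replace each occurrence of X with branch(c, c, 7).
Replace each occurrence of Y with p(2, 2).
Result: branch(p(b, b), branch(branch(c, c, 7), zero, branch(c, c, 7)), p(branch(c, c, 7), p(2, 2))).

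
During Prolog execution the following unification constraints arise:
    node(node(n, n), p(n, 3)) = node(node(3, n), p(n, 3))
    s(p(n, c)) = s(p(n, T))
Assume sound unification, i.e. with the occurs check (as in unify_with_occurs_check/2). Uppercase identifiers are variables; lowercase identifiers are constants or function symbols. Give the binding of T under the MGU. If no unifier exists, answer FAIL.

Decompose node/2: node(n, n) = node(3, n),  p(n, 3) = p(n, 3).
Decompose node/2: n = 3,  n = n.
Clash: constants n and 3 differ; no unifier exists.

FAIL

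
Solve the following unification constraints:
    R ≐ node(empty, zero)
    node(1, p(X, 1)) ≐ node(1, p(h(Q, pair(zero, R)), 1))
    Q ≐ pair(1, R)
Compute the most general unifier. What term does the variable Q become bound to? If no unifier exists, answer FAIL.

pair(1, node(empty, zero))

Bind R := node(empty, zero); substituting into the remaining equations gives: node(1, p(X, 1)) ≐ node(1, p(h(Q, pair(zero, node(empty, zero))), 1)),  Q ≐ pair(1, node(empty, zero)).
Decompose node/2: 1 ≐ 1,  p(X, 1) ≐ p(h(Q, pair(zero, node(empty, zero))), 1).
Delete trivial equation 1 ≐ 1.
Decompose p/2: X ≐ h(Q, pair(zero, node(empty, zero))),  1 ≐ 1.
Bind X := h(Q, pair(zero, node(empty, zero))); no other remaining equation mentions X.
Delete trivial equation 1 ≐ 1.
Bind Q := pair(1, node(empty, zero)). Substituting into the earlier binding gives X := h(pair(1, node(empty, zero)), pair(zero, node(empty, zero))).
MGU = { R -> node(empty, zero), X -> h(pair(1, node(empty, zero)), pair(zero, node(empty, zero))), Q -> pair(1, node(empty, zero)) }, so Q -> pair(1, node(empty, zero)).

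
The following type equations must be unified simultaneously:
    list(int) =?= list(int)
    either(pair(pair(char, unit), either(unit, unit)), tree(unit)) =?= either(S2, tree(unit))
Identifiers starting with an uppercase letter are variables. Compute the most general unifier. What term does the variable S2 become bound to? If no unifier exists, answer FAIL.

Delete trivial equation list(int) =?= list(int).
Decompose either/2: pair(pair(char, unit), either(unit, unit)) =?= S2,  tree(unit) =?= tree(unit).
Bind S2 := pair(pair(char, unit), either(unit, unit)); no other remaining equation mentions S2.
Delete trivial equation tree(unit) =?= tree(unit).
MGU = { S2 -> pair(pair(char, unit), either(unit, unit)) }, so S2 -> pair(pair(char, unit), either(unit, unit)).

pair(pair(char, unit), either(unit, unit))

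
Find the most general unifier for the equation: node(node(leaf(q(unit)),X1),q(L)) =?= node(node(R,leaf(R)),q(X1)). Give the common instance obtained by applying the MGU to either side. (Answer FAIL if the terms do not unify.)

Decompose node/2: node(leaf(q(unit)),X1) =?= node(R,leaf(R)),  q(L) =?= q(X1).
Decompose node/2: leaf(q(unit)) =?= R,  X1 =?= leaf(R).
Bind R := leaf(q(unit)); substituting into the one remaining equation that mentions R gives: X1 =?= leaf(leaf(q(unit))).
Bind X1 := leaf(leaf(q(unit))); substituting into the remaining equation gives: q(L) =?= q(leaf(leaf(q(unit)))).
Decompose q/1: L =?= leaf(leaf(q(unit))).
Bind L := leaf(leaf(q(unit))).
Applying the MGU to either side gives node(node(leaf(q(unit)),leaf(leaf(q(unit)))),q(leaf(leaf(q(unit))))).

node(node(leaf(q(unit)),leaf(leaf(q(unit)))),q(leaf(leaf(q(unit)))))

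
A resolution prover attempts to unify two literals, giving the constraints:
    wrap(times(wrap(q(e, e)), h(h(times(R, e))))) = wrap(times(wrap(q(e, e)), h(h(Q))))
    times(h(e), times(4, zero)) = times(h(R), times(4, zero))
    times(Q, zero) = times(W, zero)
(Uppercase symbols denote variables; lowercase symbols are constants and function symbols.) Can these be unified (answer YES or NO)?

YES

Decompose wrap/1: times(wrap(q(e, e)), h(h(times(R, e)))) = times(wrap(q(e, e)), h(h(Q))).
Decompose times/2: wrap(q(e, e)) = wrap(q(e, e)),  h(h(times(R, e))) = h(h(Q)).
Delete trivial equation wrap(q(e, e)) = wrap(q(e, e)).
Decompose h/1: h(times(R, e)) = h(Q).
Decompose h/1: times(R, e) = Q.
Bind Q := times(R, e); substituting into the one remaining equation that mentions Q gives: times(times(R, e), zero) = times(W, zero).
Decompose times/2: h(e) = h(R),  times(4, zero) = times(4, zero).
Decompose h/1: e = R.
Bind R := e; substituting into the one remaining equation that mentions R gives: times(times(e, e), zero) = times(W, zero). Substituting into the earlier binding gives Q := times(e, e).
Delete trivial equation times(4, zero) = times(4, zero).
Decompose times/2: times(e, e) = W,  zero = zero.
Bind W := times(e, e); no other remaining equation mentions W.
Delete trivial equation zero = zero.
No equations remain and no clash or occurs-check failure arose, so a unifier exists.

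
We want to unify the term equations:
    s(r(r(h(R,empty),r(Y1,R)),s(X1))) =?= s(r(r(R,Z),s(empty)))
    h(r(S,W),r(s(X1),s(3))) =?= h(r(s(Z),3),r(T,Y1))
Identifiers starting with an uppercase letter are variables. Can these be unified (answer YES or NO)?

NO

Decompose s/1: r(r(h(R,empty),r(Y1,R)),s(X1)) =?= r(r(R,Z),s(empty)).
Decompose r/2: r(h(R,empty),r(Y1,R)) =?= r(R,Z),  s(X1) =?= s(empty).
Decompose r/2: h(R,empty) =?= R,  r(Y1,R) =?= Z.
Occurs check fails: R occurs in h(R,empty); the equation R =?= h(R,empty) has no finite solution.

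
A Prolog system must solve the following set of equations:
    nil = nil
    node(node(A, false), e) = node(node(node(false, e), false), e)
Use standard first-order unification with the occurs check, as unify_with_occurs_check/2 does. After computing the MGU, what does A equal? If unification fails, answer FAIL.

Delete trivial equation nil = nil.
Decompose node/2: node(A, false) = node(node(false, e), false),  e = e.
Decompose node/2: A = node(false, e),  false = false.
Bind A := node(false, e); no other remaining equation mentions A.
Delete trivial equation false = false.
Delete trivial equation e = e.
MGU = { A ↦ node(false, e) }, so A ↦ node(false, e).

node(false, e)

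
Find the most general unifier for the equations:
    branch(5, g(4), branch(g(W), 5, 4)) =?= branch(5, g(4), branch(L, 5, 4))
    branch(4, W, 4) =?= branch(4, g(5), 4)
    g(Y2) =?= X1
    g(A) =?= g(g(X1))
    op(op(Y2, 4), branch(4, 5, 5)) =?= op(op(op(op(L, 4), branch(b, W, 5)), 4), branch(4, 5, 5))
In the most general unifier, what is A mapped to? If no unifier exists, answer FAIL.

Decompose branch/3: 5 =?= 5,  g(4) =?= g(4),  branch(g(W), 5, 4) =?= branch(L, 5, 4).
Delete trivial equation 5 =?= 5.
Delete trivial equation g(4) =?= g(4).
Decompose branch/3: g(W) =?= L,  5 =?= 5,  4 =?= 4.
Bind L := g(W); substituting into the one remaining equation that mentions L gives: op(op(Y2, 4), branch(4, 5, 5)) =?= op(op(op(op(g(W), 4), branch(b, W, 5)), 4), branch(4, 5, 5)).
Delete trivial equation 5 =?= 5.
Delete trivial equation 4 =?= 4.
Decompose branch/3: 4 =?= 4,  W =?= g(5),  4 =?= 4.
Delete trivial equation 4 =?= 4.
Bind W := g(5); substituting into the one remaining equation that mentions W gives: op(op(Y2, 4), branch(4, 5, 5)) =?= op(op(op(op(g(g(5)), 4), branch(b, g(5), 5)), 4), branch(4, 5, 5)). Substituting into the earlier binding gives L := g(g(5)).
Delete trivial equation 4 =?= 4.
Bind X1 := g(Y2); substituting into the one remaining equation that mentions X1 gives: g(A) =?= g(g(g(Y2))).
Decompose g/1: A =?= g(g(Y2)).
Bind A := g(g(Y2)); no other remaining equation mentions A.
Decompose op/2: op(Y2, 4) =?= op(op(op(g(g(5)), 4), branch(b, g(5), 5)), 4),  branch(4, 5, 5) =?= branch(4, 5, 5).
Decompose op/2: Y2 =?= op(op(g(g(5)), 4), branch(b, g(5), 5)),  4 =?= 4.
Bind Y2 := op(op(g(g(5)), 4), branch(b, g(5), 5)); no other remaining equation mentions Y2. Substituting into the earlier bindings gives X1 := g(op(op(g(g(5)), 4), branch(b, g(5), 5))), A := g(g(op(op(g(g(5)), 4), branch(b, g(5), 5)))).
Delete trivial equation 4 =?= 4.
Delete trivial equation branch(4, 5, 5) =?= branch(4, 5, 5).
MGU = { L := g(g(5)), W := g(5), X1 := g(op(op(g(g(5)), 4), branch(b, g(5), 5))), A := g(g(op(op(g(g(5)), 4), branch(b, g(5), 5)))), Y2 := op(op(g(g(5)), 4), branch(b, g(5), 5)) }, so A := g(g(op(op(g(g(5)), 4), branch(b, g(5), 5)))).

g(g(op(op(g(g(5)), 4), branch(b, g(5), 5))))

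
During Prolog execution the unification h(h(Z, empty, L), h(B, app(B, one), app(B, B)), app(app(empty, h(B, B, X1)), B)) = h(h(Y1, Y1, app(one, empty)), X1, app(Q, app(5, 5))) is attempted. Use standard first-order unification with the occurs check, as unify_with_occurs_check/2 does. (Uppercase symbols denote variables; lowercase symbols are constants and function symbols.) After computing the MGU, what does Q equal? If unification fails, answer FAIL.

app(empty, h(app(5, 5), app(5, 5), h(app(5, 5), app(app(5, 5), one), app(app(5, 5), app(5, 5)))))

Decompose h/3: h(Z, empty, L) = h(Y1, Y1, app(one, empty)),  h(B, app(B, one), app(B, B)) = X1,  app(app(empty, h(B, B, X1)), B) = app(Q, app(5, 5)).
Decompose h/3: Z = Y1,  empty = Y1,  L = app(one, empty).
Bind Z := Y1; no other remaining equation mentions Z.
Bind Y1 := empty; no other remaining equation mentions Y1. Substituting into the earlier binding gives Z := empty.
Bind L := app(one, empty); no other remaining equation mentions L.
Bind X1 := h(B, app(B, one), app(B, B)); substituting into the remaining equation gives: app(app(empty, h(B, B, h(B, app(B, one), app(B, B)))), B) = app(Q, app(5, 5)).
Decompose app/2: app(empty, h(B, B, h(B, app(B, one), app(B, B)))) = Q,  B = app(5, 5).
Bind Q := app(empty, h(B, B, h(B, app(B, one), app(B, B)))); no other remaining equation mentions Q.
Bind B := app(5, 5). Substituting into the earlier bindings gives X1 := h(app(5, 5), app(app(5, 5), one), app(app(5, 5), app(5, 5))), Q := app(empty, h(app(5, 5), app(5, 5), h(app(5, 5), app(app(5, 5), one), app(app(5, 5), app(5, 5))))).
MGU = { Z ↦ empty, Y1 ↦ empty, L ↦ app(one, empty), X1 ↦ h(app(5, 5), app(app(5, 5), one), app(app(5, 5), app(5, 5))), Q ↦ app(empty, h(app(5, 5), app(5, 5), h(app(5, 5), app(app(5, 5), one), app(app(5, 5), app(5, 5))))), B ↦ app(5, 5) }, so Q ↦ app(empty, h(app(5, 5), app(5, 5), h(app(5, 5), app(app(5, 5), one), app(app(5, 5), app(5, 5))))).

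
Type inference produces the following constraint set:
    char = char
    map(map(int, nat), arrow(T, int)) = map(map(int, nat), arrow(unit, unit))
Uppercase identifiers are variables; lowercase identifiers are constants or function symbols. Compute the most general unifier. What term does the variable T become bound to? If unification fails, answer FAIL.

Delete trivial equation char = char.
Decompose map/2: map(int, nat) = map(int, nat),  arrow(T, int) = arrow(unit, unit).
Delete trivial equation map(int, nat) = map(int, nat).
Decompose arrow/2: T = unit,  int = unit.
Bind T := unit; no other remaining equation mentions T.
Clash: constants int and unit differ; no unifier exists.

FAIL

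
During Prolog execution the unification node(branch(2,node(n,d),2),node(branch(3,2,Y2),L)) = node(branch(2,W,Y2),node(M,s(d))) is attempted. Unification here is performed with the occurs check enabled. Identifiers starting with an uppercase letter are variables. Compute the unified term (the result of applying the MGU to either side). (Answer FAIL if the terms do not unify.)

Decompose node/2: branch(2,node(n,d),2) = branch(2,W,Y2),  node(branch(3,2,Y2),L) = node(M,s(d)).
Decompose branch/3: 2 = 2,  node(n,d) = W,  2 = Y2.
Delete trivial equation 2 = 2.
Bind W := node(n,d); no other remaining equation mentions W.
Bind Y2 := 2; substituting into the remaining equation gives: node(branch(3,2,2),L) = node(M,s(d)).
Decompose node/2: branch(3,2,2) = M,  L = s(d).
Bind M := branch(3,2,2); no other remaining equation mentions M.
Bind L := s(d).
Applying the MGU to either side gives node(branch(2,node(n,d),2),node(branch(3,2,2),s(d))).

node(branch(2,node(n,d),2),node(branch(3,2,2),s(d)))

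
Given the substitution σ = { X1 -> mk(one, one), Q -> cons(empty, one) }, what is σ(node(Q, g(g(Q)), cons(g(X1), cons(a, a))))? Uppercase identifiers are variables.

Replace each occurrence of X1 with mk(one, one).
Replace each occurrence of Q with cons(empty, one).
Result: node(cons(empty, one), g(g(cons(empty, one))), cons(g(mk(one, one)), cons(a, a))).

node(cons(empty, one), g(g(cons(empty, one))), cons(g(mk(one, one)), cons(a, a)))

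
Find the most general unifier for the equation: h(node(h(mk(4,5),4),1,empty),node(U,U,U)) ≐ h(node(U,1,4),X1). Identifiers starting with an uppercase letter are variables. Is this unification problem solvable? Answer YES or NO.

Decompose h/2: node(h(mk(4,5),4),1,empty) ≐ node(U,1,4),  node(U,U,U) ≐ X1.
Decompose node/3: h(mk(4,5),4) ≐ U,  1 ≐ 1,  empty ≐ 4.
Bind U := h(mk(4,5),4); substituting into the one remaining equation that mentions U gives: node(h(mk(4,5),4),h(mk(4,5),4),h(mk(4,5),4)) ≐ X1.
Delete trivial equation 1 ≐ 1.
Clash: constants empty and 4 differ; no unifier exists.

NO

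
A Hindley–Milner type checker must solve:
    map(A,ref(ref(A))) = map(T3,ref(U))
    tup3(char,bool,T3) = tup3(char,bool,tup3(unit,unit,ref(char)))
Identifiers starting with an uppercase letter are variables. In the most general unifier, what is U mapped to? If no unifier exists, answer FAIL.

Decompose map/2: A = T3,  ref(ref(A)) = ref(U).
Bind A := T3; substituting into the one remaining equation that mentions A gives: ref(ref(T3)) = ref(U).
Decompose ref/1: ref(T3) = U.
Bind U := ref(T3); no other remaining equation mentions U.
Decompose tup3/3: char = char,  bool = bool,  T3 = tup3(unit,unit,ref(char)).
Delete trivial equation char = char.
Delete trivial equation bool = bool.
Bind T3 := tup3(unit,unit,ref(char)). Substituting into the earlier bindings gives A := tup3(unit,unit,ref(char)), U := ref(tup3(unit,unit,ref(char))).
MGU = { A -> tup3(unit,unit,ref(char)), U -> ref(tup3(unit,unit,ref(char))), T3 -> tup3(unit,unit,ref(char)) }, so U -> ref(tup3(unit,unit,ref(char))).

ref(tup3(unit,unit,ref(char)))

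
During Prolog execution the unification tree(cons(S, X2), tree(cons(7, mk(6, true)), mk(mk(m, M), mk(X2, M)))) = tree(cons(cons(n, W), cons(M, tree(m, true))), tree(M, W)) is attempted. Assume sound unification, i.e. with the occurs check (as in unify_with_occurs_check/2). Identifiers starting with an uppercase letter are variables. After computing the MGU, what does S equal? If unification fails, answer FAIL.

Decompose tree/2: cons(S, X2) = cons(cons(n, W), cons(M, tree(m, true))),  tree(cons(7, mk(6, true)), mk(mk(m, M), mk(X2, M))) = tree(M, W).
Decompose cons/2: S = cons(n, W),  X2 = cons(M, tree(m, true)).
Bind S := cons(n, W); no other remaining equation mentions S.
Bind X2 := cons(M, tree(m, true)); substituting into the remaining equation gives: tree(cons(7, mk(6, true)), mk(mk(m, M), mk(cons(M, tree(m, true)), M))) = tree(M, W).
Decompose tree/2: cons(7, mk(6, true)) = M,  mk(mk(m, M), mk(cons(M, tree(m, true)), M)) = W.
Bind M := cons(7, mk(6, true)); substituting into the remaining equation gives: mk(mk(m, cons(7, mk(6, true))), mk(cons(cons(7, mk(6, true)), tree(m, true)), cons(7, mk(6, true)))) = W. Substituting into the earlier binding gives X2 := cons(cons(7, mk(6, true)), tree(m, true)).
Bind W := mk(mk(m, cons(7, mk(6, true))), mk(cons(cons(7, mk(6, true)), tree(m, true)), cons(7, mk(6, true)))). Substituting into the earlier binding gives S := cons(n, mk(mk(m, cons(7, mk(6, true))), mk(cons(cons(7, mk(6, true)), tree(m, true)), cons(7, mk(6, true))))).
MGU = { S ↦ cons(n, mk(mk(m, cons(7, mk(6, true))), mk(cons(cons(7, mk(6, true)), tree(m, true)), cons(7, mk(6, true))))), X2 ↦ cons(cons(7, mk(6, true)), tree(m, true)), M ↦ cons(7, mk(6, true)), W ↦ mk(mk(m, cons(7, mk(6, true))), mk(cons(cons(7, mk(6, true)), tree(m, true)), cons(7, mk(6, true)))) }, so S ↦ cons(n, mk(mk(m, cons(7, mk(6, true))), mk(cons(cons(7, mk(6, true)), tree(m, true)), cons(7, mk(6, true))))).

cons(n, mk(mk(m, cons(7, mk(6, true))), mk(cons(cons(7, mk(6, true)), tree(m, true)), cons(7, mk(6, true)))))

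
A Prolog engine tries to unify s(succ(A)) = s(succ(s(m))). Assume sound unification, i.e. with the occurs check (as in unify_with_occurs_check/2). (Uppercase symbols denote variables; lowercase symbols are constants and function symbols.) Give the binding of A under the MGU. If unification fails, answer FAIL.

s(m)

Decompose s/1: succ(A) = succ(s(m)).
Decompose succ/1: A = s(m).
Bind A := s(m).
MGU = { A = s(m) }, so A = s(m).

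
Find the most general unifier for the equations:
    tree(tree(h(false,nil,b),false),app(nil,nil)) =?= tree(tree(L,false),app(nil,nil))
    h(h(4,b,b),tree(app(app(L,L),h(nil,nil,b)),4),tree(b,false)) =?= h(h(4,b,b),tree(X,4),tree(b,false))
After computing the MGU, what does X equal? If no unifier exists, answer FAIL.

app(app(h(false,nil,b),h(false,nil,b)),h(nil,nil,b))

Decompose tree/2: tree(h(false,nil,b),false) =?= tree(L,false),  app(nil,nil) =?= app(nil,nil).
Decompose tree/2: h(false,nil,b) =?= L,  false =?= false.
Bind L := h(false,nil,b); substituting into the one remaining equation that mentions L gives: h(h(4,b,b),tree(app(app(h(false,nil,b),h(false,nil,b)),h(nil,nil,b)),4),tree(b,false)) =?= h(h(4,b,b),tree(X,4),tree(b,false)).
Delete trivial equation false =?= false.
Delete trivial equation app(nil,nil) =?= app(nil,nil).
Decompose h/3: h(4,b,b) =?= h(4,b,b),  tree(app(app(h(false,nil,b),h(false,nil,b)),h(nil,nil,b)),4) =?= tree(X,4),  tree(b,false) =?= tree(b,false).
Delete trivial equation h(4,b,b) =?= h(4,b,b).
Decompose tree/2: app(app(h(false,nil,b),h(false,nil,b)),h(nil,nil,b)) =?= X,  4 =?= 4.
Bind X := app(app(h(false,nil,b),h(false,nil,b)),h(nil,nil,b)); no other remaining equation mentions X.
Delete trivial equation 4 =?= 4.
Delete trivial equation tree(b,false) =?= tree(b,false).
MGU = { L ↦ h(false,nil,b), X ↦ app(app(h(false,nil,b),h(false,nil,b)),h(nil,nil,b)) }, so X ↦ app(app(h(false,nil,b),h(false,nil,b)),h(nil,nil,b)).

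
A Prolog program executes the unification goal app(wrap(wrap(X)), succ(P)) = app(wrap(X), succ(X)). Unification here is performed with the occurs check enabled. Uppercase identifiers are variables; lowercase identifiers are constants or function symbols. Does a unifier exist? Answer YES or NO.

Decompose app/2: wrap(wrap(X)) = wrap(X),  succ(P) = succ(X).
Decompose wrap/1: wrap(X) = X.
Occurs check fails: X occurs in wrap(X); the equation X = wrap(X) has no finite solution.

NO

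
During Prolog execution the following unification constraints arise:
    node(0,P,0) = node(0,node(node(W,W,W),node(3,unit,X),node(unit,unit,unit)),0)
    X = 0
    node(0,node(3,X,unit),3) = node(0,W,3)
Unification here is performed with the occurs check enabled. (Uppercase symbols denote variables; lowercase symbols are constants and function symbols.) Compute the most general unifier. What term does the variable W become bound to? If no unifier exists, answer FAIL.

node(3,0,unit)

Decompose node/3: 0 = 0,  P = node(node(W,W,W),node(3,unit,X),node(unit,unit,unit)),  0 = 0.
Delete trivial equation 0 = 0.
Bind P := node(node(W,W,W),node(3,unit,X),node(unit,unit,unit)); no other remaining equation mentions P.
Delete trivial equation 0 = 0.
Bind X := 0; substituting into the remaining equation gives: node(0,node(3,0,unit),3) = node(0,W,3). Substituting into the earlier binding gives P := node(node(W,W,W),node(3,unit,0),node(unit,unit,unit)).
Decompose node/3: 0 = 0,  node(3,0,unit) = W,  3 = 3.
Delete trivial equation 0 = 0.
Bind W := node(3,0,unit); no other remaining equation mentions W. Substituting into the earlier binding gives P := node(node(node(3,0,unit),node(3,0,unit),node(3,0,unit)),node(3,unit,0),node(unit,unit,unit)).
Delete trivial equation 3 = 3.
MGU = { P -> node(node(node(3,0,unit),node(3,0,unit),node(3,0,unit)),node(3,unit,0),node(unit,unit,unit)), X -> 0, W -> node(3,0,unit) }, so W -> node(3,0,unit).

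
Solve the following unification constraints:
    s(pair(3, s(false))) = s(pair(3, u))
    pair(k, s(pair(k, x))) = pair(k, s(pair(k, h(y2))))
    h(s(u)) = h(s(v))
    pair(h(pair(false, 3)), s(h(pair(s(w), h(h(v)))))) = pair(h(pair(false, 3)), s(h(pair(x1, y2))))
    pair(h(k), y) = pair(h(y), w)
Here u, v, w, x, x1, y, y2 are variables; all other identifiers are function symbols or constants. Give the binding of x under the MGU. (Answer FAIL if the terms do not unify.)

Decompose s/1: pair(3, s(false)) = pair(3, u).
Decompose pair/2: 3 = 3,  s(false) = u.
Delete trivial equation 3 = 3.
Bind u := s(false); substituting into the one remaining equation that mentions u gives: h(s(s(false))) = h(s(v)).
Decompose pair/2: k = k,  s(pair(k, x)) = s(pair(k, h(y2))).
Delete trivial equation k = k.
Decompose s/1: pair(k, x) = pair(k, h(y2)).
Decompose pair/2: k = k,  x = h(y2).
Delete trivial equation k = k.
Bind x := h(y2); no other remaining equation mentions x.
Decompose h/1: s(s(false)) = s(v).
Decompose s/1: s(false) = v.
Bind v := s(false); substituting into the one remaining equation that mentions v gives: pair(h(pair(false, 3)), s(h(pair(s(w), h(h(s(false))))))) = pair(h(pair(false, 3)), s(h(pair(x1, y2)))).
Decompose pair/2: h(pair(false, 3)) = h(pair(false, 3)),  s(h(pair(s(w), h(h(s(false)))))) = s(h(pair(x1, y2))).
Delete trivial equation h(pair(false, 3)) = h(pair(false, 3)).
Decompose s/1: h(pair(s(w), h(h(s(false))))) = h(pair(x1, y2)).
Decompose h/1: pair(s(w), h(h(s(false)))) = pair(x1, y2).
Decompose pair/2: s(w) = x1,  h(h(s(false))) = y2.
Bind x1 := s(w); no other remaining equation mentions x1.
Bind y2 := h(h(s(false))); no other remaining equation mentions y2. Substituting into the earlier binding gives x := h(h(h(s(false)))).
Decompose pair/2: h(k) = h(y),  y = w.
Decompose h/1: k = y.
Bind y := k; substituting into the remaining equation gives: k = w.
Bind w := k. Substituting into the earlier binding gives x1 := s(k).
MGU = { u := s(false), x := h(h(h(s(false)))), v := s(false), x1 := s(k), y2 := h(h(s(false))), y := k, w := k }, so x := h(h(h(s(false)))).

h(h(h(s(false))))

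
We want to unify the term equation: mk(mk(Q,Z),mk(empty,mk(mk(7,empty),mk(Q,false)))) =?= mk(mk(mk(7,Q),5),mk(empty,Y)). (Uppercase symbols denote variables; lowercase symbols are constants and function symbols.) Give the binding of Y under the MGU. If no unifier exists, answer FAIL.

Decompose mk/2: mk(Q,Z) =?= mk(mk(7,Q),5),  mk(empty,mk(mk(7,empty),mk(Q,false))) =?= mk(empty,Y).
Decompose mk/2: Q =?= mk(7,Q),  Z =?= 5.
Occurs check fails: Q occurs in mk(7,Q); the equation Q =?= mk(7,Q) has no finite solution.

FAIL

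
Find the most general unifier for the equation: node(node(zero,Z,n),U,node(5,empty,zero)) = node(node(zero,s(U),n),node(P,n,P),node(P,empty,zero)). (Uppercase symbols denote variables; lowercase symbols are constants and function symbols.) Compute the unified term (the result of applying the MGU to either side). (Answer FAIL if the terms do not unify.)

Decompose node/3: node(zero,Z,n) = node(zero,s(U),n),  U = node(P,n,P),  node(5,empty,zero) = node(P,empty,zero).
Decompose node/3: zero = zero,  Z = s(U),  n = n.
Delete trivial equation zero = zero.
Bind Z := s(U); no other remaining equation mentions Z.
Delete trivial equation n = n.
Bind U := node(P,n,P); no other remaining equation mentions U. Substituting into the earlier binding gives Z := s(node(P,n,P)).
Decompose node/3: 5 = P,  empty = empty,  zero = zero.
Bind P := 5; no other remaining equation mentions P. Substituting into the earlier bindings gives Z := s(node(5,n,5)), U := node(5,n,5).
Delete trivial equation empty = empty.
Delete trivial equation zero = zero.
Applying the MGU to either side gives node(node(zero,s(node(5,n,5)),n),node(5,n,5),node(5,empty,zero)).

node(node(zero,s(node(5,n,5)),n),node(5,n,5),node(5,empty,zero))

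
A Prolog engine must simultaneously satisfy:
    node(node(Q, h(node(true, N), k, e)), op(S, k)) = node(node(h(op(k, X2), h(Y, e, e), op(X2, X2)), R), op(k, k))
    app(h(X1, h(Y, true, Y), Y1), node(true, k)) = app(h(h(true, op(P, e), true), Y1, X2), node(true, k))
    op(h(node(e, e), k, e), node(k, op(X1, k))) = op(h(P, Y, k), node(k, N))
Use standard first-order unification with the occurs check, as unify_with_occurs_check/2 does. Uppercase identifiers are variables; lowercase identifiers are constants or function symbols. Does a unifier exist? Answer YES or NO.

NO

Decompose node/2: node(Q, h(node(true, N), k, e)) = node(h(op(k, X2), h(Y, e, e), op(X2, X2)), R),  op(S, k) = op(k, k).
Decompose node/2: Q = h(op(k, X2), h(Y, e, e), op(X2, X2)),  h(node(true, N), k, e) = R.
Bind Q := h(op(k, X2), h(Y, e, e), op(X2, X2)); no other remaining equation mentions Q.
Bind R := h(node(true, N), k, e); no other remaining equation mentions R.
Decompose op/2: S = k,  k = k.
Bind S := k; no other remaining equation mentions S.
Delete trivial equation k = k.
Decompose app/2: h(X1, h(Y, true, Y), Y1) = h(h(true, op(P, e), true), Y1, X2),  node(true, k) = node(true, k).
Decompose h/3: X1 = h(true, op(P, e), true),  h(Y, true, Y) = Y1,  Y1 = X2.
Bind X1 := h(true, op(P, e), true); substituting into the one remaining equation that mentions X1 gives: op(h(node(e, e), k, e), node(k, op(h(true, op(P, e), true), k))) = op(h(P, Y, k), node(k, N)).
Bind Y1 := h(Y, true, Y); substituting into the one remaining equation that mentions Y1 gives: h(Y, true, Y) = X2.
Bind X2 := h(Y, true, Y); no other remaining equation mentions X2. Substituting into the earlier binding gives Q := h(op(k, h(Y, true, Y)), h(Y, e, e), op(h(Y, true, Y), h(Y, true, Y))).
Delete trivial equation node(true, k) = node(true, k).
Decompose op/2: h(node(e, e), k, e) = h(P, Y, k),  node(k, op(h(true, op(P, e), true), k)) = node(k, N).
Decompose h/3: node(e, e) = P,  k = Y,  e = k.
Bind P := node(e, e); substituting into the one remaining equation that mentions P gives: node(k, op(h(true, op(node(e, e), e), true), k)) = node(k, N). Substituting into the earlier binding gives X1 := h(true, op(node(e, e), e), true).
Bind Y := k; no other remaining equation mentions Y. Substituting into the earlier bindings gives Q := h(op(k, h(k, true, k)), h(k, e, e), op(h(k, true, k), h(k, true, k))), Y1 := h(k, true, k), X2 := h(k, true, k).
Clash: constants e and k differ; no unifier exists.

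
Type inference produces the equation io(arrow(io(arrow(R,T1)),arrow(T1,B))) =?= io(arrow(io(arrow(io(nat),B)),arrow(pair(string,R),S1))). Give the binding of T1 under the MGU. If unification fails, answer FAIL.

Decompose io/1: arrow(io(arrow(R,T1)),arrow(T1,B)) =?= arrow(io(arrow(io(nat),B)),arrow(pair(string,R),S1)).
Decompose arrow/2: io(arrow(R,T1)) =?= io(arrow(io(nat),B)),  arrow(T1,B) =?= arrow(pair(string,R),S1).
Decompose io/1: arrow(R,T1) =?= arrow(io(nat),B).
Decompose arrow/2: R =?= io(nat),  T1 =?= B.
Bind R := io(nat); substituting into the one remaining equation that mentions R gives: arrow(T1,B) =?= arrow(pair(string,io(nat)),S1).
Bind T1 := B; substituting into the remaining equation gives: arrow(B,B) =?= arrow(pair(string,io(nat)),S1).
Decompose arrow/2: B =?= pair(string,io(nat)),  B =?= S1.
Bind B := pair(string,io(nat)); substituting into the remaining equation gives: pair(string,io(nat)) =?= S1. Substituting into the earlier binding gives T1 := pair(string,io(nat)).
Bind S1 := pair(string,io(nat)).
MGU = { R -> io(nat), T1 -> pair(string,io(nat)), B -> pair(string,io(nat)), S1 -> pair(string,io(nat)) }, so T1 -> pair(string,io(nat)).

pair(string,io(nat))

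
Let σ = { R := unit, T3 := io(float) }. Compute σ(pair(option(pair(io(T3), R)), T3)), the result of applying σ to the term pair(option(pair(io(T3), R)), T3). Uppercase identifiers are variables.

pair(option(pair(io(io(float)), unit)), io(float))

Replace each occurrence of R with unit.
Replace each occurrence of T3 with io(float).
Result: pair(option(pair(io(io(float)), unit)), io(float)).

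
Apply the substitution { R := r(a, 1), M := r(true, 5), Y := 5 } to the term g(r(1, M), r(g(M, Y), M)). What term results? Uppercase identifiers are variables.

Replace each occurrence of M with r(true, 5).
Replace each occurrence of Y with 5.
Result: g(r(1, r(true, 5)), r(g(r(true, 5), 5), r(true, 5))).

g(r(1, r(true, 5)), r(g(r(true, 5), 5), r(true, 5)))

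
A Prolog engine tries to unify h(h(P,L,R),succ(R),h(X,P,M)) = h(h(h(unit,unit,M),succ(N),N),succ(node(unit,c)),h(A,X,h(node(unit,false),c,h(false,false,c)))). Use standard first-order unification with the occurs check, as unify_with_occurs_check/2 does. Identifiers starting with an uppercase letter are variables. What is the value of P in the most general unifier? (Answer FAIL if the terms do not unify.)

Decompose h/3: h(P,L,R) = h(h(unit,unit,M),succ(N),N),  succ(R) = succ(node(unit,c)),  h(X,P,M) = h(A,X,h(node(unit,false),c,h(false,false,c))).
Decompose h/3: P = h(unit,unit,M),  L = succ(N),  R = N.
Bind P := h(unit,unit,M); substituting into the one remaining equation that mentions P gives: h(X,h(unit,unit,M),M) = h(A,X,h(node(unit,false),c,h(false,false,c))).
Bind L := succ(N); no other remaining equation mentions L.
Bind R := N; substituting into the one remaining equation that mentions R gives: succ(N) = succ(node(unit,c)).
Decompose succ/1: N = node(unit,c).
Bind N := node(unit,c); no other remaining equation mentions N. Substituting into the earlier bindings gives L := succ(node(unit,c)), R := node(unit,c).
Decompose h/3: X = A,  h(unit,unit,M) = X,  M = h(node(unit,false),c,h(false,false,c)).
Bind X := A; substituting into the one remaining equation that mentions X gives: h(unit,unit,M) = A.
Bind A := h(unit,unit,M); no other remaining equation mentions A. Substituting into the earlier binding gives X := h(unit,unit,M).
Bind M := h(node(unit,false),c,h(false,false,c)). Substituting into the earlier bindings gives P := h(unit,unit,h(node(unit,false),c,h(false,false,c))), X := h(unit,unit,h(node(unit,false),c,h(false,false,c))), A := h(unit,unit,h(node(unit,false),c,h(false,false,c))).
MGU = { P ↦ h(unit,unit,h(node(unit,false),c,h(false,false,c))), L ↦ succ(node(unit,c)), R ↦ node(unit,c), N ↦ node(unit,c), X ↦ h(unit,unit,h(node(unit,false),c,h(false,false,c))), A ↦ h(unit,unit,h(node(unit,false),c,h(false,false,c))), M ↦ h(node(unit,false),c,h(false,false,c)) }, so P ↦ h(unit,unit,h(node(unit,false),c,h(false,false,c))).

h(unit,unit,h(node(unit,false),c,h(false,false,c)))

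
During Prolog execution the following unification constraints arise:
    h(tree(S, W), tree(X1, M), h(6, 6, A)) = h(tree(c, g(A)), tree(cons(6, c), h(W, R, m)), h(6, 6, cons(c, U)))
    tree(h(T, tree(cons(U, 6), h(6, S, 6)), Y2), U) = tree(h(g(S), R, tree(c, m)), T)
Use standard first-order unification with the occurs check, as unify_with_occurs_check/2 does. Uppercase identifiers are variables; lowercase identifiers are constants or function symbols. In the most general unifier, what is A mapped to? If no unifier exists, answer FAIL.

Decompose h/3: tree(S, W) = tree(c, g(A)),  tree(X1, M) = tree(cons(6, c), h(W, R, m)),  h(6, 6, A) = h(6, 6, cons(c, U)).
Decompose tree/2: S = c,  W = g(A).
Bind S := c; substituting into the one remaining equation that mentions S gives: tree(h(T, tree(cons(U, 6), h(6, c, 6)), Y2), U) = tree(h(g(c), R, tree(c, m)), T).
Bind W := g(A); substituting into the one remaining equation that mentions W gives: tree(X1, M) = tree(cons(6, c), h(g(A), R, m)).
Decompose tree/2: X1 = cons(6, c),  M = h(g(A), R, m).
Bind X1 := cons(6, c); no other remaining equation mentions X1.
Bind M := h(g(A), R, m); no other remaining equation mentions M.
Decompose h/3: 6 = 6,  6 = 6,  A = cons(c, U).
Delete trivial equation 6 = 6.
Delete trivial equation 6 = 6.
Bind A := cons(c, U); no other remaining equation mentions A. Substituting into the earlier bindings gives W := g(cons(c, U)), M := h(g(cons(c, U)), R, m).
Decompose tree/2: h(T, tree(cons(U, 6), h(6, c, 6)), Y2) = h(g(c), R, tree(c, m)),  U = T.
Decompose h/3: T = g(c),  tree(cons(U, 6), h(6, c, 6)) = R,  Y2 = tree(c, m).
Bind T := g(c); substituting into the one remaining equation that mentions T gives: U = g(c).
Bind R := tree(cons(U, 6), h(6, c, 6)); no other remaining equation mentions R. Substituting into the earlier binding gives M := h(g(cons(c, U)), tree(cons(U, 6), h(6, c, 6)), m).
Bind Y2 := tree(c, m); no other remaining equation mentions Y2.
Bind U := g(c). Substituting into the earlier bindings gives W := g(cons(c, g(c))), M := h(g(cons(c, g(c))), tree(cons(g(c), 6), h(6, c, 6)), m), A := cons(c, g(c)), R := tree(cons(g(c), 6), h(6, c, 6)).
MGU = { S ↦ c, W ↦ g(cons(c, g(c))), X1 ↦ cons(6, c), M ↦ h(g(cons(c, g(c))), tree(cons(g(c), 6), h(6, c, 6)), m), A ↦ cons(c, g(c)), T ↦ g(c), R ↦ tree(cons(g(c), 6), h(6, c, 6)), Y2 ↦ tree(c, m), U ↦ g(c) }, so A ↦ cons(c, g(c)).

cons(c, g(c))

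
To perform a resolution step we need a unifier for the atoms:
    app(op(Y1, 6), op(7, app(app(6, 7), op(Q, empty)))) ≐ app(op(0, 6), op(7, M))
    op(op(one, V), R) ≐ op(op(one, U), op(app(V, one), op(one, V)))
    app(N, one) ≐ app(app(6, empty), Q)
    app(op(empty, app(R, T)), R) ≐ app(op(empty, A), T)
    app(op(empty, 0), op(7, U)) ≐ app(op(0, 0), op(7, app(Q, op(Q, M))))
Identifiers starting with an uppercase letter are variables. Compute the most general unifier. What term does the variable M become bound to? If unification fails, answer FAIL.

FAIL

Decompose app/2: op(Y1, 6) ≐ op(0, 6),  op(7, app(app(6, 7), op(Q, empty))) ≐ op(7, M).
Decompose op/2: Y1 ≐ 0,  6 ≐ 6.
Bind Y1 := 0; no other remaining equation mentions Y1.
Delete trivial equation 6 ≐ 6.
Decompose op/2: 7 ≐ 7,  app(app(6, 7), op(Q, empty)) ≐ M.
Delete trivial equation 7 ≐ 7.
Bind M := app(app(6, 7), op(Q, empty)); substituting into the one remaining equation that mentions M gives: app(op(empty, 0), op(7, U)) ≐ app(op(0, 0), op(7, app(Q, op(Q, app(app(6, 7), op(Q, empty)))))).
Decompose op/2: op(one, V) ≐ op(one, U),  R ≐ op(app(V, one), op(one, V)).
Decompose op/2: one ≐ one,  V ≐ U.
Delete trivial equation one ≐ one.
Bind V := U; substituting into the one remaining equation that mentions V gives: R ≐ op(app(U, one), op(one, U)).
Bind R := op(app(U, one), op(one, U)); substituting into the one remaining equation that mentions R gives: app(op(empty, app(op(app(U, one), op(one, U)), T)), op(app(U, one), op(one, U))) ≐ app(op(empty, A), T).
Decompose app/2: N ≐ app(6, empty),  one ≐ Q.
Bind N := app(6, empty); no other remaining equation mentions N.
Bind Q := one; substituting into the one remaining equation that mentions Q gives: app(op(empty, 0), op(7, U)) ≐ app(op(0, 0), op(7, app(one, op(one, app(app(6, 7), op(one, empty)))))). Substituting into the earlier binding gives M := app(app(6, 7), op(one, empty)).
Decompose app/2: op(empty, app(op(app(U, one), op(one, U)), T)) ≐ op(empty, A),  op(app(U, one), op(one, U)) ≐ T.
Decompose op/2: empty ≐ empty,  app(op(app(U, one), op(one, U)), T) ≐ A.
Delete trivial equation empty ≐ empty.
Bind A := app(op(app(U, one), op(one, U)), T); no other remaining equation mentions A.
Bind T := op(app(U, one), op(one, U)); no other remaining equation mentions T. Substituting into the earlier binding gives A := app(op(app(U, one), op(one, U)), op(app(U, one), op(one, U))).
Decompose app/2: op(empty, 0) ≐ op(0, 0),  op(7, U) ≐ op(7, app(one, op(one, app(app(6, 7), op(one, empty))))).
Decompose op/2: empty ≐ 0,  0 ≐ 0.
Clash: constants empty and 0 differ; no unifier exists.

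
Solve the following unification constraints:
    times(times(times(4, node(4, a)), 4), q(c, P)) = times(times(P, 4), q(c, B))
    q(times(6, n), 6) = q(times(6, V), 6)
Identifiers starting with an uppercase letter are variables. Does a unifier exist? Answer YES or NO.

YES

Decompose times/2: times(times(4, node(4, a)), 4) = times(P, 4),  q(c, P) = q(c, B).
Decompose times/2: times(4, node(4, a)) = P,  4 = 4.
Bind P := times(4, node(4, a)); substituting into the one remaining equation that mentions P gives: q(c, times(4, node(4, a))) = q(c, B).
Delete trivial equation 4 = 4.
Decompose q/2: c = c,  times(4, node(4, a)) = B.
Delete trivial equation c = c.
Bind B := times(4, node(4, a)); no other remaining equation mentions B.
Decompose q/2: times(6, n) = times(6, V),  6 = 6.
Decompose times/2: 6 = 6,  n = V.
Delete trivial equation 6 = 6.
Bind V := n; no other remaining equation mentions V.
Delete trivial equation 6 = 6.
No equations remain and no clash or occurs-check failure arose, so a unifier exists.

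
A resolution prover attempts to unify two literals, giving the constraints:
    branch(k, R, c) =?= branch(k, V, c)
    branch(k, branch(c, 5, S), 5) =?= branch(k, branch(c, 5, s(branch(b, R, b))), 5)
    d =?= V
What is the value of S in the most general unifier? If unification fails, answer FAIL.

s(branch(b, d, b))

Decompose branch/3: k =?= k,  R =?= V,  c =?= c.
Delete trivial equation k =?= k.
Bind R := V; substituting into the one remaining equation that mentions R gives: branch(k, branch(c, 5, S), 5) =?= branch(k, branch(c, 5, s(branch(b, V, b))), 5).
Delete trivial equation c =?= c.
Decompose branch/3: k =?= k,  branch(c, 5, S) =?= branch(c, 5, s(branch(b, V, b))),  5 =?= 5.
Delete trivial equation k =?= k.
Decompose branch/3: c =?= c,  5 =?= 5,  S =?= s(branch(b, V, b)).
Delete trivial equation c =?= c.
Delete trivial equation 5 =?= 5.
Bind S := s(branch(b, V, b)); no other remaining equation mentions S.
Delete trivial equation 5 =?= 5.
Bind V := d. Substituting into the earlier bindings gives R := d, S := s(branch(b, d, b)).
MGU = { R := d, S := s(branch(b, d, b)), V := d }, so S := s(branch(b, d, b)).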